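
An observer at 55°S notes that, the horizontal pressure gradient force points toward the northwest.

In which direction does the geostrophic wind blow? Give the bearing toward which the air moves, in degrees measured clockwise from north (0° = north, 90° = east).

The pressure-gradient force points toward the northwest (bearing 315°).
Geostrophic balance: in the Southern Hemisphere the Coriolis force deflects motion to the left, so the geostrophic wind blows 90° to the left of the pressure-gradient force (low pressure on the right).
Rotating 315° by 90° counterclockwise gives 225° — the wind blows toward the southwest.

225°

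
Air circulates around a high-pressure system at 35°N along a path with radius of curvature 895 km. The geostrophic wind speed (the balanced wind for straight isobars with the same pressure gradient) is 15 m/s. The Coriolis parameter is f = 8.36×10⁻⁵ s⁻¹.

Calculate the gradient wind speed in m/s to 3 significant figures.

20.8 m/s

Around a high, pressure-gradient force acts outward with centrifugal, so Coriolis balances both:
fV = (1/ρ)|∂P/∂n| + V²/R  →  V² − fR·V + fR·V_g = 0
With fR = 8.36×10⁻⁵ × 895×10³ m = 74.8 m/s:
V = [fR − √((fR)² − 4 fR V_g)]/2 = [74.8 − √(74.8² − 4×74.8×15)]/2 = 20.8 m/s
Supergeostrophic (V > V_g = 15 m/s), as expected around a high.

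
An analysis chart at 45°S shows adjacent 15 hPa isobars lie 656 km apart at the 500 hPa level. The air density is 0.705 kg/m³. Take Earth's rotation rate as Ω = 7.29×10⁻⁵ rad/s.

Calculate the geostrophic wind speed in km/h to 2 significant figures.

Coriolis parameter at 45°S:
f = 2Ω sin φ = 2 × 7.29×10⁻⁵ × sin 45° = 1.03×10⁻⁴ s⁻¹
Pressure gradient: |∂P/∂n| = 1500 Pa / 656000 m = 2.29×10⁻³ Pa/m
Geostrophic balance (pressure-gradient force = Coriolis force):
V_g = (1/(fρ)) |∂P/∂n| = 2.29×10⁻³ / (1.03×10⁻⁴ × 0.705) = 31.5 m/s
Converting: 31.5 m/s × 3.6 = 110 km/h

110 km/h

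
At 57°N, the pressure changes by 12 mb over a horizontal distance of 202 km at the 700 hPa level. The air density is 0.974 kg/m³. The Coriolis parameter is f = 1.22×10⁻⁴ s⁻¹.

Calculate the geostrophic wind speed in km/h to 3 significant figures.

Pressure gradient: |∂P/∂n| = 1200 Pa / 202000 m = 5.94×10⁻³ Pa/m
Geostrophic balance (pressure-gradient force = Coriolis force):
V_g = (1/(fρ)) |∂P/∂n| = 5.94×10⁻³ / (1.22×10⁻⁴ × 0.974) = 50.0 m/s
Converting: 50.0 m/s × 3.6 = 180 km/h

180 km/h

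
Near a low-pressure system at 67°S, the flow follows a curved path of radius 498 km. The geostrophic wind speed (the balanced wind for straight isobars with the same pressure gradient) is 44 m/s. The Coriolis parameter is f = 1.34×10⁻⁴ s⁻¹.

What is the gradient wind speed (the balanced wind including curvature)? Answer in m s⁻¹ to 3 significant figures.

30.3 m s⁻¹

Around a low, centrifugal force acts outward with Coriolis, so pressure-gradient force balances both:
(1/ρ)|∂P/∂n| = fV + V²/R  →  V² + fR·V − fR·V_g = 0
With fR = 1.34×10⁻⁴ × 498×10³ m = 66.7 m/s:
V = [−fR + √((fR)² + 4 fR V_g)]/2 = [−66.7 + √(66.7² + 4×66.7×44)]/2 = 30.3 m/s
Subgeostrophic (V < V_g = 44 m/s), as expected around a low.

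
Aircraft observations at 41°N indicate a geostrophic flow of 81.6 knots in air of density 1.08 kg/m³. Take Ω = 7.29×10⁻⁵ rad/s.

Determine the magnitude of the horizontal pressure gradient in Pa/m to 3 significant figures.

Coriolis parameter at 41°N:
f = 2Ω sin φ = 2 × 7.29×10⁻⁵ × sin 41° = 9.57×10⁻⁵ s⁻¹
Wind speed in SI: 81.6 knots = 42.0 m/s
Geostrophic balance rearranged: |∂P/∂n| = f ρ V_g
|∂P/∂n| = 9.57×10⁻⁵ × 1.08 × 42.0 = 4.34×10⁻³ Pa/m

4.34×10⁻³ Pa/m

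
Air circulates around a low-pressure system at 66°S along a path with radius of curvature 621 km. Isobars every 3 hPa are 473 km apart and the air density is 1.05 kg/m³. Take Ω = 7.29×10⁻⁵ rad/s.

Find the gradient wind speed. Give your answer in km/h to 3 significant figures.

Coriolis parameter at 66°S:
f = 2Ω sin φ = 2 × 7.29×10⁻⁵ × sin 66° = 1.33×10⁻⁴ s⁻¹
Pressure gradient: |∂P/∂n| = 300 Pa / 473000 m = 6.34×10⁻⁴ Pa/m
Geostrophic speed: V_g = |∂P/∂n|/(fρ) = 6.34×10⁻⁴/(1.33×10⁻⁴ × 1.05) = 4.54 m/s
Around a low, centrifugal force acts outward with Coriolis, so pressure-gradient force balances both:
(1/ρ)|∂P/∂n| = fV + V²/R  →  V² + fR·V − fR·V_g = 0
With fR = 1.33×10⁻⁴ × 621×10³ m = 82.7 m/s:
V = [−fR + √((fR)² + 4 fR V_g)]/2 = [−82.7 + √(82.7² + 4×82.7×4.54)]/2 = 4.31 m/s
Subgeostrophic (V < V_g = 4.54 m/s), as expected around a low.
Converting: 4.31 m/s × 3.6 = 15.5 km/h

15.5 km/h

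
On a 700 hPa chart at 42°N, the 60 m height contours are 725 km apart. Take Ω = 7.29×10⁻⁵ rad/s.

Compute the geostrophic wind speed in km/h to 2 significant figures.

30 km/h

Coriolis parameter at 42°N:
f = 2Ω sin φ = 2 × 7.29×10⁻⁵ × sin 42° = 9.76×10⁻⁵ s⁻¹
Height gradient: |∂Z/∂n| = 60 m / 725000 m = 8.28×10⁻⁵
On a pressure surface, geostrophic balance gives V_g = (g/f)|∂Z/∂n|:
V_g = 9.81 × 8.28×10⁻⁵ / 9.76×10⁻⁵ = 8.32 m/s
Converting: 8.32 m/s × 3.6 = 30 km/h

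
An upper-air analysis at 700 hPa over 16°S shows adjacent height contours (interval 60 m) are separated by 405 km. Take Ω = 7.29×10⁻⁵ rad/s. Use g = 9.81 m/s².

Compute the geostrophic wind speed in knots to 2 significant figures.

Coriolis parameter at 16°S:
f = 2Ω sin φ = 2 × 7.29×10⁻⁵ × sin 16° = 4.02×10⁻⁵ s⁻¹
Height gradient: |∂Z/∂n| = 60 m / 405000 m = 1.48×10⁻⁴
On a pressure surface, geostrophic balance gives V_g = (g/f)|∂Z/∂n|:
V_g = 9.81 × 1.48×10⁻⁴ / 4.02×10⁻⁵ = 36.2 m/s
Converting: 36.2 m/s × 1.944 = 70 knots

70 knots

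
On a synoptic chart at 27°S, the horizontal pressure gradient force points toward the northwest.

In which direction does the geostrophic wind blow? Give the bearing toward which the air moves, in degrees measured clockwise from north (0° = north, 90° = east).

The pressure-gradient force points toward the northwest (bearing 315°).
Geostrophic balance: in the Southern Hemisphere the Coriolis force deflects motion to the left, so the geostrophic wind blows 90° to the left of the pressure-gradient force (low pressure on the right).
Rotating 315° by 90° counterclockwise gives 225° — the wind blows toward the southwest.

225°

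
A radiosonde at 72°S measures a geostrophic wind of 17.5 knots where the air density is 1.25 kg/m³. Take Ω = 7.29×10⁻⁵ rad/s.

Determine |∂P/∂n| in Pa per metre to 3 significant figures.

1.56×10⁻³ Pa/m

Coriolis parameter at 72°S:
f = 2Ω sin φ = 2 × 7.29×10⁻⁵ × sin 72° = 1.39×10⁻⁴ s⁻¹
Wind speed in SI: 17.5 knots = 9.00 m/s
Geostrophic balance rearranged: |∂P/∂n| = f ρ V_g
|∂P/∂n| = 1.39×10⁻⁴ × 1.25 × 9.00 = 1.56×10⁻³ Pa/m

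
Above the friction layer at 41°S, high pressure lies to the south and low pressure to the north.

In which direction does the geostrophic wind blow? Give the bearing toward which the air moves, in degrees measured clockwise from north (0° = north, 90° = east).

270°

The pressure-gradient force points toward the north (bearing 000°).
Geostrophic balance: in the Southern Hemisphere the Coriolis force deflects motion to the left, so the geostrophic wind blows 90° to the left of the pressure-gradient force (low pressure on the right).
Rotating 000° by 90° counterclockwise gives 270° — the wind blows toward the west.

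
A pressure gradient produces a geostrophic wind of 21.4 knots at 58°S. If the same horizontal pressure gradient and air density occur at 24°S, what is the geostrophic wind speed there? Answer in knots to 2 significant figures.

With the same pressure gradient and density, V_g ∝ 1/f ∝ 1/sin φ.
V₂ = V₁ · sin φ₁ / sin φ₂ = 21.4 × sin 58° / sin 24°
V₂ = 21.4 × 0.8480/0.4067 = 45 knots

45 knots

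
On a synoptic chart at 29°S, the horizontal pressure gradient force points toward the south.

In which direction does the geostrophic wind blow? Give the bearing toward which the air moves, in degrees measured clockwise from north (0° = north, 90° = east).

The pressure-gradient force points toward the south (bearing 180°).
Geostrophic balance: in the Southern Hemisphere the Coriolis force deflects motion to the left, so the geostrophic wind blows 90° to the left of the pressure-gradient force (low pressure on the right).
Rotating 180° by 90° counterclockwise gives 090° — the wind blows toward the east.

090°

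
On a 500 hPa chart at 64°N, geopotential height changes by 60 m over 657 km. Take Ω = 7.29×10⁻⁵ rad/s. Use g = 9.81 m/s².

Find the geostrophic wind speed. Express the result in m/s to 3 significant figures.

6.84 m/s

Coriolis parameter at 64°N:
f = 2Ω sin φ = 2 × 7.29×10⁻⁵ × sin 64° = 1.31×10⁻⁴ s⁻¹
Height gradient: |∂Z/∂n| = 60 m / 657000 m = 9.13×10⁻⁵
On a pressure surface, geostrophic balance gives V_g = (g/f)|∂Z/∂n|:
V_g = 9.81 × 9.13×10⁻⁵ / 1.31×10⁻⁴ = 6.84 m/s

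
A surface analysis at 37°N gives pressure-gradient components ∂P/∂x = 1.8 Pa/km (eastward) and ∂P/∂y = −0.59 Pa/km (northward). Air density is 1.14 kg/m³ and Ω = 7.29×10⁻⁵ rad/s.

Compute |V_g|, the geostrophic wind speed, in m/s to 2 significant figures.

Coriolis parameter at 37°N:
f = 2Ω sin φ = 2 × 7.29×10⁻⁵ × sin 37° = 8.77×10⁻⁵ s⁻¹
Component geostrophic relations (x east, y north):
u_g = −(1/(fρ)) ∂P/∂y,  v_g = (1/(fρ)) ∂P/∂x
u_g = −(−0.59×10⁻³)/(8.77×10⁻⁵ × 1.14) = 5.90 m/s;  v_g = (1.8×10⁻³)/(8.77×10⁻⁵ × 1.14) = 18.0 m/s
|V_g| = √(u_g² + v_g²) = 18.9 m/s

19 m/s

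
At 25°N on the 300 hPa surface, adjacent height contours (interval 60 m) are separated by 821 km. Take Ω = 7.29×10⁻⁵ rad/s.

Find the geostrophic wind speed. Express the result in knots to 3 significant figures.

Coriolis parameter at 25°N:
f = 2Ω sin φ = 2 × 7.29×10⁻⁵ × sin 25° = 6.16×10⁻⁵ s⁻¹
Height gradient: |∂Z/∂n| = 60 m / 821000 m = 7.31×10⁻⁵
On a pressure surface, geostrophic balance gives V_g = (g/f)|∂Z/∂n|:
V_g = 9.81 × 7.31×10⁻⁵ / 6.16×10⁻⁵ = 11.6 m/s
Converting: 11.6 m/s × 1.944 = 22.6 knots

22.6 knots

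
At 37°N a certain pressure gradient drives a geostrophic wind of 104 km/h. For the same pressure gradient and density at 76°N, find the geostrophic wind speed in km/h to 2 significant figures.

65 km/h

With the same pressure gradient and density, V_g ∝ 1/f ∝ 1/sin φ.
V₂ = V₁ · sin φ₁ / sin φ₂ = 104 × sin 37° / sin 76°
V₂ = 104 × 0.6018/0.9703 = 65 km/h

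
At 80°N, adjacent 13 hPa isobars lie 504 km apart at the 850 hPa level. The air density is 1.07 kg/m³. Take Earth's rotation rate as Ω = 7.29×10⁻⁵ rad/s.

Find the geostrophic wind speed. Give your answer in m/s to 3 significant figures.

16.8 m/s

Coriolis parameter at 80°N:
f = 2Ω sin φ = 2 × 7.29×10⁻⁵ × sin 80° = 1.44×10⁻⁴ s⁻¹
Pressure gradient: |∂P/∂n| = 1300 Pa / 504000 m = 2.58×10⁻³ Pa/m
Geostrophic balance (pressure-gradient force = Coriolis force):
V_g = (1/(fρ)) |∂P/∂n| = 2.58×10⁻³ / (1.44×10⁻⁴ × 1.07) = 16.8 m/s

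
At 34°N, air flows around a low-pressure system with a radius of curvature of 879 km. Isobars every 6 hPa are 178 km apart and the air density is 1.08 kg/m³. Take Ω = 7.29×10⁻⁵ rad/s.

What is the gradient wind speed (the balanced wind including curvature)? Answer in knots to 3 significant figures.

Coriolis parameter at 34°N:
f = 2Ω sin φ = 2 × 7.29×10⁻⁵ × sin 34° = 8.15×10⁻⁵ s⁻¹
Pressure gradient: |∂P/∂n| = 600 Pa / 178000 m = 3.37×10⁻³ Pa/m
Geostrophic speed: V_g = |∂P/∂n|/(fρ) = 3.37×10⁻³/(8.15×10⁻⁵ × 1.08) = 38.3 m/s
Around a low, centrifugal force acts outward with Coriolis, so pressure-gradient force balances both:
(1/ρ)|∂P/∂n| = fV + V²/R  →  V² + fR·V − fR·V_g = 0
With fR = 8.15×10⁻⁵ × 879×10³ m = 71.7 m/s:
V = [−fR + √((fR)² + 4 fR V_g)]/2 = [−71.7 + √(71.7² + 4×71.7×38.3)]/2 = 27.6 m/s
Subgeostrophic (V < V_g = 38.3 m/s), as expected around a low.
Converting: 27.6 m/s × 1.944 = 53.7 knots

53.7 knots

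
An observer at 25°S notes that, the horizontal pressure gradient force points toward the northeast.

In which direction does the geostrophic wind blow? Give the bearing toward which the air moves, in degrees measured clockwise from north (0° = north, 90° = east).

The pressure-gradient force points toward the northeast (bearing 045°).
Geostrophic balance: in the Southern Hemisphere the Coriolis force deflects motion to the left, so the geostrophic wind blows 90° to the left of the pressure-gradient force (low pressure on the right).
Rotating 045° by 90° counterclockwise gives 315° — the wind blows toward the northwest.

315°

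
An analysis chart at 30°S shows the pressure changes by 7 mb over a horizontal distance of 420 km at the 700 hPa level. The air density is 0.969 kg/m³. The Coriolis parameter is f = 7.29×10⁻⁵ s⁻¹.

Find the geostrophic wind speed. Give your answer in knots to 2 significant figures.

Pressure gradient: |∂P/∂n| = 700 Pa / 420000 m = 1.67×10⁻³ Pa/m
Geostrophic balance (pressure-gradient force = Coriolis force):
V_g = (1/(fρ)) |∂P/∂n| = 1.67×10⁻³ / (7.29×10⁻⁵ × 0.969) = 23.6 m/s
Converting: 23.6 m/s × 1.944 = 46 knots

46 knots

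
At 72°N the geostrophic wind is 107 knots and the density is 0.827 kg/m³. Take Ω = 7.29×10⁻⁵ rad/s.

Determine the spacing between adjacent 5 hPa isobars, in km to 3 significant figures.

Coriolis parameter at 72°N:
f = 2Ω sin φ = 2 × 7.29×10⁻⁵ × sin 72° = 1.39×10⁻⁴ s⁻¹
Wind speed in SI: 107 knots = 55.0 m/s
Geostrophic balance rearranged: |∂P/∂n| = f ρ V_g
|∂P/∂n| = 1.39×10⁻⁴ × 0.827 × 55.0 = 6.31×10⁻³ Pa/m
Isobar spacing: Δn = ΔP/|∂P/∂n| = 500 Pa / 6.31×10⁻³ Pa/m = 79210 m ≈ 79.2 km

79.2 km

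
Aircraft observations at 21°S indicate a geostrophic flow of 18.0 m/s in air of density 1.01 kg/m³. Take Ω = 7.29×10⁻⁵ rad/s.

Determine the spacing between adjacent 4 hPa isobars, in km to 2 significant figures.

Coriolis parameter at 21°S:
f = 2Ω sin φ = 2 × 7.29×10⁻⁵ × sin 21° = 5.23×10⁻⁵ s⁻¹
Geostrophic balance rearranged: |∂P/∂n| = f ρ V_g
|∂P/∂n| = 5.23×10⁻⁵ × 1.01 × 18.0 = 9.50×10⁻⁴ Pa/m
Isobar spacing: Δn = ΔP/|∂P/∂n| = 400 Pa / 9.50×10⁻⁴ Pa/m = 421094 m ≈ 420 km

420 km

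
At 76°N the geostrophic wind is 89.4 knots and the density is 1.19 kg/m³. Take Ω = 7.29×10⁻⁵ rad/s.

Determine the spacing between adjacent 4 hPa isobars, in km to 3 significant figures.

51.7 km

Coriolis parameter at 76°N:
f = 2Ω sin φ = 2 × 7.29×10⁻⁵ × sin 76° = 1.41×10⁻⁴ s⁻¹
Wind speed in SI: 89.4 knots = 46.0 m/s
Geostrophic balance rearranged: |∂P/∂n| = f ρ V_g
|∂P/∂n| = 1.41×10⁻⁴ × 1.19 × 46.0 = 7.74×10⁻³ Pa/m
Isobar spacing: Δn = ΔP/|∂P/∂n| = 400 Pa / 7.74×10⁻³ Pa/m = 51663 m ≈ 51.7 km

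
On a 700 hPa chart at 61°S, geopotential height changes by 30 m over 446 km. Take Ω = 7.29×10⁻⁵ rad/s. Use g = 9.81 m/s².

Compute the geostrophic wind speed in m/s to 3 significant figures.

5.17 m/s

Coriolis parameter at 61°S:
f = 2Ω sin φ = 2 × 7.29×10⁻⁵ × sin 61° = 1.28×10⁻⁴ s⁻¹
Height gradient: |∂Z/∂n| = 30 m / 446000 m = 6.73×10⁻⁵
On a pressure surface, geostrophic balance gives V_g = (g/f)|∂Z/∂n|:
V_g = 9.81 × 6.73×10⁻⁵ / 1.28×10⁻⁴ = 5.17 m/s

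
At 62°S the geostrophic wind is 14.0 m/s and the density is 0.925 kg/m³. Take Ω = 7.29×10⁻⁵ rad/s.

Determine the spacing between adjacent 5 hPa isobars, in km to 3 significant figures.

Coriolis parameter at 62°S:
f = 2Ω sin φ = 2 × 7.29×10⁻⁵ × sin 62° = 1.29×10⁻⁴ s⁻¹
Geostrophic balance rearranged: |∂P/∂n| = f ρ V_g
|∂P/∂n| = 1.29×10⁻⁴ × 0.925 × 14.0 = 1.67×10⁻³ Pa/m
Isobar spacing: Δn = ΔP/|∂P/∂n| = 500 Pa / 1.67×10⁻³ Pa/m = 299922 m ≈ 300 km

300 km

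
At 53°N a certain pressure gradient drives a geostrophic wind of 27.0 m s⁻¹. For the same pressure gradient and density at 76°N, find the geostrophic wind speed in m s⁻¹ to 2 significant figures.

With the same pressure gradient and density, V_g ∝ 1/f ∝ 1/sin φ.
V₂ = V₁ · sin φ₁ / sin φ₂ = 27.0 × sin 53° / sin 76°
V₂ = 27.0 × 0.7986/0.9703 = 22 m s⁻¹

22 m s⁻¹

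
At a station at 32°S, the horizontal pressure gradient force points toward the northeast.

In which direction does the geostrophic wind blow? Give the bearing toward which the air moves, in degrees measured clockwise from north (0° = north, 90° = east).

The pressure-gradient force points toward the northeast (bearing 045°).
Geostrophic balance: in the Southern Hemisphere the Coriolis force deflects motion to the left, so the geostrophic wind blows 90° to the left of the pressure-gradient force (low pressure on the right).
Rotating 045° by 90° counterclockwise gives 315° — the wind blows toward the northwest.

315°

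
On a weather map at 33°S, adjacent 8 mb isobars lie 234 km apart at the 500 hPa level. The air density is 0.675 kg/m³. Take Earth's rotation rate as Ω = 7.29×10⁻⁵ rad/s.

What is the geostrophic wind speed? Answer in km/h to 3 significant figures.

Coriolis parameter at 33°S:
f = 2Ω sin φ = 2 × 7.29×10⁻⁵ × sin 33° = 7.94×10⁻⁵ s⁻¹
Pressure gradient: |∂P/∂n| = 800 Pa / 234000 m = 3.42×10⁻³ Pa/m
Geostrophic balance (pressure-gradient force = Coriolis force):
V_g = (1/(fρ)) |∂P/∂n| = 3.42×10⁻³ / (7.94×10⁻⁵ × 0.675) = 63.8 m/s
Converting: 63.8 m/s × 3.6 = 230 km/h

230 km/h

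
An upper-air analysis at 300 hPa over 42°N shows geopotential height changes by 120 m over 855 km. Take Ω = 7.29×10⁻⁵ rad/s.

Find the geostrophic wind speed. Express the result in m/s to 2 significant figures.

14 m/s

Coriolis parameter at 42°N:
f = 2Ω sin φ = 2 × 7.29×10⁻⁵ × sin 42° = 9.76×10⁻⁵ s⁻¹
Height gradient: |∂Z/∂n| = 120 m / 855000 m = 1.40×10⁻⁴
On a pressure surface, geostrophic balance gives V_g = (g/f)|∂Z/∂n|:
V_g = 9.81 × 1.40×10⁻⁴ / 9.76×10⁻⁵ = 14.1 m/s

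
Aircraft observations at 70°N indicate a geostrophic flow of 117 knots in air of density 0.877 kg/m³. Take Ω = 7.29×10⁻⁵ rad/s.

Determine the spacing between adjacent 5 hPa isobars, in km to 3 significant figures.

69.1 km

Coriolis parameter at 70°N:
f = 2Ω sin φ = 2 × 7.29×10⁻⁵ × sin 70° = 1.37×10⁻⁴ s⁻¹
Wind speed in SI: 117 knots = 60.2 m/s
Geostrophic balance rearranged: |∂P/∂n| = f ρ V_g
|∂P/∂n| = 1.37×10⁻⁴ × 0.877 × 60.2 = 7.23×10⁻³ Pa/m
Isobar spacing: Δn = ΔP/|∂P/∂n| = 500 Pa / 7.23×10⁻³ Pa/m = 69136 m ≈ 69.1 km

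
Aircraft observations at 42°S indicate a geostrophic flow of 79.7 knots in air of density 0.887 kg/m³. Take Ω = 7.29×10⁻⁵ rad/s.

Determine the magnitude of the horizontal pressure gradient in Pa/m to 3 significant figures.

Coriolis parameter at 42°S:
f = 2Ω sin φ = 2 × 7.29×10⁻⁵ × sin 42° = 9.76×10⁻⁵ s⁻¹
Wind speed in SI: 79.7 knots = 41.0 m/s
Geostrophic balance rearranged: |∂P/∂n| = f ρ V_g
|∂P/∂n| = 9.76×10⁻⁵ × 0.887 × 41.0 = 3.55×10⁻³ Pa/m

3.55×10⁻³ Pa/m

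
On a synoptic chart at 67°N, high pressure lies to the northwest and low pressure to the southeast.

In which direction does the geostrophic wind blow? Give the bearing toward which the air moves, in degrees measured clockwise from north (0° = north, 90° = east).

225°

The pressure-gradient force points toward the southeast (bearing 135°).
Geostrophic balance: in the Northern Hemisphere the Coriolis force deflects motion to the right, so the geostrophic wind blows 90° to the right of the pressure-gradient force (low pressure on the left).
Rotating 135° by 90° clockwise gives 225° — the wind blows toward the southwest.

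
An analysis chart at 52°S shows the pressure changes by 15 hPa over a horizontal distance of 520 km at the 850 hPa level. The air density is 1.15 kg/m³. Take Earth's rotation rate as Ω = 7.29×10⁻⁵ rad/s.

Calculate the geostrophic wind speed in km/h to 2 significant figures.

79 km/h

Coriolis parameter at 52°S:
f = 2Ω sin φ = 2 × 7.29×10⁻⁵ × sin 52° = 1.15×10⁻⁴ s⁻¹
Pressure gradient: |∂P/∂n| = 1500 Pa / 520000 m = 2.88×10⁻³ Pa/m
Geostrophic balance (pressure-gradient force = Coriolis force):
V_g = (1/(fρ)) |∂P/∂n| = 2.88×10⁻³ / (1.15×10⁻⁴ × 1.15) = 21.8 m/s
Converting: 21.8 m/s × 3.6 = 79 km/h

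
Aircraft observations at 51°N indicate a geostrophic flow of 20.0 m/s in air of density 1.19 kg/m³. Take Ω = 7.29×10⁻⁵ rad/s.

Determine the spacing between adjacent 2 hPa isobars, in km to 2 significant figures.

74 km

Coriolis parameter at 51°N:
f = 2Ω sin φ = 2 × 7.29×10⁻⁵ × sin 51° = 1.13×10⁻⁴ s⁻¹
Geostrophic balance rearranged: |∂P/∂n| = f ρ V_g
|∂P/∂n| = 1.13×10⁻⁴ × 1.19 × 20.0 = 2.70×10⁻³ Pa/m
Isobar spacing: Δn = ΔP/|∂P/∂n| = 200 Pa / 2.70×10⁻³ Pa/m = 74164 m ≈ 74 km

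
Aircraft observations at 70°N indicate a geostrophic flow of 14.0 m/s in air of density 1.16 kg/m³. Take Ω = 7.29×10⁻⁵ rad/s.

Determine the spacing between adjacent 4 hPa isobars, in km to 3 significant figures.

Coriolis parameter at 70°N:
f = 2Ω sin φ = 2 × 7.29×10⁻⁵ × sin 70° = 1.37×10⁻⁴ s⁻¹
Geostrophic balance rearranged: |∂P/∂n| = f ρ V_g
|∂P/∂n| = 1.37×10⁻⁴ × 1.16 × 14.0 = 2.22×10⁻³ Pa/m
Isobar spacing: Δn = ΔP/|∂P/∂n| = 400 Pa / 2.22×10⁻³ Pa/m = 179776 m ≈ 180 km

180 km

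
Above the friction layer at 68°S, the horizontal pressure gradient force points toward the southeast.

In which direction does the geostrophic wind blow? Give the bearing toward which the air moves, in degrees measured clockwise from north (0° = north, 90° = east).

045°

The pressure-gradient force points toward the southeast (bearing 135°).
Geostrophic balance: in the Southern Hemisphere the Coriolis force deflects motion to the left, so the geostrophic wind blows 90° to the left of the pressure-gradient force (low pressure on the right).
Rotating 135° by 90° counterclockwise gives 045° — the wind blows toward the northeast.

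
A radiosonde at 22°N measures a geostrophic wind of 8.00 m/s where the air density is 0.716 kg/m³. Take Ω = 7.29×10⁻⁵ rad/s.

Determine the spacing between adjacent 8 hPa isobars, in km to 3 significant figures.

Coriolis parameter at 22°N:
f = 2Ω sin φ = 2 × 7.29×10⁻⁵ × sin 22° = 5.46×10⁻⁵ s⁻¹
Geostrophic balance rearranged: |∂P/∂n| = f ρ V_g
|∂P/∂n| = 5.46×10⁻⁵ × 0.716 × 8.00 = 3.13×10⁻⁴ Pa/m
Isobar spacing: Δn = ΔP/|∂P/∂n| = 800 Pa / 3.13×10⁻⁴ Pa/m = 2557137 m ≈ 2560 km

2560 km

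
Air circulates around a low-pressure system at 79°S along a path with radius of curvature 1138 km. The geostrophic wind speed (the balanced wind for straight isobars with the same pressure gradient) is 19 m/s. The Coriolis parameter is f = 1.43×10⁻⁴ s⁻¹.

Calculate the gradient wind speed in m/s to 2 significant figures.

Around a low, centrifugal force acts outward with Coriolis, so pressure-gradient force balances both:
(1/ρ)|∂P/∂n| = fV + V²/R  →  V² + fR·V − fR·V_g = 0
With fR = 1.43×10⁻⁴ × 1138×10³ m = 163 m/s:
V = [−fR + √((fR)² + 4 fR V_g)]/2 = [−163 + √(163² + 4×163×19)]/2 = 17.2 m/s
Subgeostrophic (V < V_g = 19 m/s), as expected around a low.

17 m/s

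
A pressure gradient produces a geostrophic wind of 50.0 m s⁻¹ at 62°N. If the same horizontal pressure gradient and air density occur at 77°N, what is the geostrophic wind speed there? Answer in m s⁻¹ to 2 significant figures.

45 m s⁻¹

With the same pressure gradient and density, V_g ∝ 1/f ∝ 1/sin φ.
V₂ = V₁ · sin φ₁ / sin φ₂ = 50.0 × sin 62° / sin 77°
V₂ = 50.0 × 0.8829/0.9744 = 45 m s⁻¹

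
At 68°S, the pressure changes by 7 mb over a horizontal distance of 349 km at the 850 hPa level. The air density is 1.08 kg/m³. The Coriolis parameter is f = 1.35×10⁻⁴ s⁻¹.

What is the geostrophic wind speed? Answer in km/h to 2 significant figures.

50 km/h

Pressure gradient: |∂P/∂n| = 700 Pa / 349000 m = 2.01×10⁻³ Pa/m
Geostrophic balance (pressure-gradient force = Coriolis force):
V_g = (1/(fρ)) |∂P/∂n| = 2.01×10⁻³ / (1.35×10⁻⁴ × 1.08) = 13.8 m/s
Converting: 13.8 m/s × 3.6 = 50 km/h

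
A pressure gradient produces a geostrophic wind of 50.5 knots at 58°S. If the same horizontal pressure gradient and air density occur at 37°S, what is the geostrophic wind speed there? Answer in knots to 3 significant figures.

71.2 knots

With the same pressure gradient and density, V_g ∝ 1/f ∝ 1/sin φ.
V₂ = V₁ · sin φ₁ / sin φ₂ = 50.5 × sin 58° / sin 37°
V₂ = 50.5 × 0.8480/0.6018 = 71.2 knots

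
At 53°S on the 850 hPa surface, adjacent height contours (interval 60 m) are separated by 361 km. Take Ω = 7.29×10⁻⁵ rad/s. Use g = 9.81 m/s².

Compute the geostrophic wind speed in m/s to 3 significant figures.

14.0 m/s

Coriolis parameter at 53°S:
f = 2Ω sin φ = 2 × 7.29×10⁻⁵ × sin 53° = 1.16×10⁻⁴ s⁻¹
Height gradient: |∂Z/∂n| = 60 m / 361000 m = 1.66×10⁻⁴
On a pressure surface, geostrophic balance gives V_g = (g/f)|∂Z/∂n|:
V_g = 9.81 × 1.66×10⁻⁴ / 1.16×10⁻⁴ = 14.0 m/s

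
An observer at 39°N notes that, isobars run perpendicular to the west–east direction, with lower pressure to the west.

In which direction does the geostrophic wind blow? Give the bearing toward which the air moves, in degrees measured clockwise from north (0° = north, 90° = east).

000°

The pressure-gradient force points toward the west (bearing 270°).
Geostrophic balance: in the Northern Hemisphere the Coriolis force deflects motion to the right, so the geostrophic wind blows 90° to the right of the pressure-gradient force (low pressure on the left).
Rotating 270° by 90° clockwise gives 000° — the wind blows toward the north.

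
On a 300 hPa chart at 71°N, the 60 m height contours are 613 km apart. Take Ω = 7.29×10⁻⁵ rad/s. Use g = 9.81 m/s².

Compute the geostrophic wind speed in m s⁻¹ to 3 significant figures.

6.97 m s⁻¹

Coriolis parameter at 71°N:
f = 2Ω sin φ = 2 × 7.29×10⁻⁵ × sin 71° = 1.38×10⁻⁴ s⁻¹
Height gradient: |∂Z/∂n| = 60 m / 613000 m = 9.79×10⁻⁵
On a pressure surface, geostrophic balance gives V_g = (g/f)|∂Z/∂n|:
V_g = 9.81 × 9.79×10⁻⁵ / 1.38×10⁻⁴ = 6.97 m/s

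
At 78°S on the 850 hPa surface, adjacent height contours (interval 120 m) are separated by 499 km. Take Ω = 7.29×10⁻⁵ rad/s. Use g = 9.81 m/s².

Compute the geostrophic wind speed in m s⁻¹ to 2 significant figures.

Coriolis parameter at 78°S:
f = 2Ω sin φ = 2 × 7.29×10⁻⁵ × sin 78° = 1.43×10⁻⁴ s⁻¹
Height gradient: |∂Z/∂n| = 120 m / 499000 m = 2.40×10⁻⁴
On a pressure surface, geostrophic balance gives V_g = (g/f)|∂Z/∂n|:
V_g = 9.81 × 2.40×10⁻⁴ / 1.43×10⁻⁴ = 16.5 m/s

17 m s⁻¹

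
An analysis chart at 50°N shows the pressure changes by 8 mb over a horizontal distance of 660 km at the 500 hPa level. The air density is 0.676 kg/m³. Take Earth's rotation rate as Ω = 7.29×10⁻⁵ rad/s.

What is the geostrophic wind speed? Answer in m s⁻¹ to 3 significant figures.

Coriolis parameter at 50°N:
f = 2Ω sin φ = 2 × 7.29×10⁻⁵ × sin 50° = 1.12×10⁻⁴ s⁻¹
Pressure gradient: |∂P/∂n| = 800 Pa / 660000 m = 1.21×10⁻³ Pa/m
Geostrophic balance (pressure-gradient force = Coriolis force):
V_g = (1/(fρ)) |∂P/∂n| = 1.21×10⁻³ / (1.12×10⁻⁴ × 0.676) = 16.1 m/s

16.1 m s⁻¹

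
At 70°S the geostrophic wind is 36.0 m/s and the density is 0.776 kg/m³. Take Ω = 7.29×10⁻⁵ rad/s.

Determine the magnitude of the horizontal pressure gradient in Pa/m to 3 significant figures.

3.83×10⁻³ Pa/m

Coriolis parameter at 70°S:
f = 2Ω sin φ = 2 × 7.29×10⁻⁵ × sin 70° = 1.37×10⁻⁴ s⁻¹
Geostrophic balance rearranged: |∂P/∂n| = f ρ V_g
|∂P/∂n| = 1.37×10⁻⁴ × 0.776 × 36.0 = 3.83×10⁻³ Pa/m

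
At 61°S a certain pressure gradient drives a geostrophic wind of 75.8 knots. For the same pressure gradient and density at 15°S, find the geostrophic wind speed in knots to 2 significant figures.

260 knots

With the same pressure gradient and density, V_g ∝ 1/f ∝ 1/sin φ.
V₂ = V₁ · sin φ₁ / sin φ₂ = 75.8 × sin 61° / sin 15°
V₂ = 75.8 × 0.8746/0.2588 = 260 knots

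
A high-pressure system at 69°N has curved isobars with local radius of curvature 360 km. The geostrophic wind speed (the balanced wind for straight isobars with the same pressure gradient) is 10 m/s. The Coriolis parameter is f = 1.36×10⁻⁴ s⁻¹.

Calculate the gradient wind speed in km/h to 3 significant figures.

Around a high, pressure-gradient force acts outward with centrifugal, so Coriolis balances both:
fV = (1/ρ)|∂P/∂n| + V²/R  →  V² − fR·V + fR·V_g = 0
With fR = 1.36×10⁻⁴ × 360×10³ m = 49.0 m/s:
V = [fR − √((fR)² − 4 fR V_g)]/2 = [49.0 − √(49.0² − 4×49.0×10)]/2 = 14 m/s
Supergeostrophic (V > V_g = 10 m/s), as expected around a high.
Converting: 14 m/s × 3.6 = 50.4 km/h

50.4 km/h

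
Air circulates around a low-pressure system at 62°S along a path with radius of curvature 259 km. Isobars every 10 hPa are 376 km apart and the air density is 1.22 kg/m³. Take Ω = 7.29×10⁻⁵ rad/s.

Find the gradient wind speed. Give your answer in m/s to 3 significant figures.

12.4 m/s

Coriolis parameter at 62°S:
f = 2Ω sin φ = 2 × 7.29×10⁻⁵ × sin 62° = 1.29×10⁻⁴ s⁻¹
Pressure gradient: |∂P/∂n| = 1000 Pa / 376000 m = 2.66×10⁻³ Pa/m
Geostrophic speed: V_g = |∂P/∂n|/(fρ) = 2.66×10⁻³/(1.29×10⁻⁴ × 1.22) = 16.9 m/s
Around a low, centrifugal force acts outward with Coriolis, so pressure-gradient force balances both:
(1/ρ)|∂P/∂n| = fV + V²/R  →  V² + fR·V − fR·V_g = 0
With fR = 1.29×10⁻⁴ × 259×10³ m = 33.3 m/s:
V = [−fR + √((fR)² + 4 fR V_g)]/2 = [−33.3 + √(33.3² + 4×33.3×16.9)]/2 = 12.4 m/s
Subgeostrophic (V < V_g = 16.9 m/s), as expected around a low.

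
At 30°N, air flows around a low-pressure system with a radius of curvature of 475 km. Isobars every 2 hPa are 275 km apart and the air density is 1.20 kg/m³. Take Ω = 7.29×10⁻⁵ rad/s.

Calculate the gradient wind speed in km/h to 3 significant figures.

Coriolis parameter at 30°N:
f = 2Ω sin φ = 2 × 7.29×10⁻⁵ × sin 30° = 7.29×10⁻⁵ s⁻¹
Pressure gradient: |∂P/∂n| = 200 Pa / 275000 m = 7.27×10⁻⁴ Pa/m
Geostrophic speed: V_g = |∂P/∂n|/(fρ) = 7.27×10⁻⁴/(7.29×10⁻⁵ × 1.20) = 8.31 m/s
Around a low, centrifugal force acts outward with Coriolis, so pressure-gradient force balances both:
(1/ρ)|∂P/∂n| = fV + V²/R  →  V² + fR·V − fR·V_g = 0
With fR = 7.29×10⁻⁵ × 475×10³ m = 34.6 m/s:
V = [−fR + √((fR)² + 4 fR V_g)]/2 = [−34.6 + √(34.6² + 4×34.6×8.31)]/2 = 6.93 m/s
Subgeostrophic (V < V_g = 8.31 m/s), as expected around a low.
Converting: 6.93 m/s × 3.6 = 24.9 km/h

24.9 km/h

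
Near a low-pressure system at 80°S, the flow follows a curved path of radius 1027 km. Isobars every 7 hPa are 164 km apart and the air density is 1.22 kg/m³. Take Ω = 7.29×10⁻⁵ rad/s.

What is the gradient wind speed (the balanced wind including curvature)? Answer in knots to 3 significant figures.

Coriolis parameter at 80°S:
f = 2Ω sin φ = 2 × 7.29×10⁻⁵ × sin 80° = 1.44×10⁻⁴ s⁻¹
Pressure gradient: |∂P/∂n| = 700 Pa / 164000 m = 4.27×10⁻³ Pa/m
Geostrophic speed: V_g = |∂P/∂n|/(fρ) = 4.27×10⁻³/(1.44×10⁻⁴ × 1.22) = 24.4 m/s
Around a low, centrifugal force acts outward with Coriolis, so pressure-gradient force balances both:
(1/ρ)|∂P/∂n| = fV + V²/R  →  V² + fR·V − fR·V_g = 0
With fR = 1.44×10⁻⁴ × 1027×10³ m = 147 m/s:
V = [−fR + √((fR)² + 4 fR V_g)]/2 = [−147 + √(147² + 4×147×24.4)]/2 = 21.3 m/s
Subgeostrophic (V < V_g = 24.4 m/s), as expected around a low.
Converting: 21.3 m/s × 1.944 = 41.4 knots

41.4 knots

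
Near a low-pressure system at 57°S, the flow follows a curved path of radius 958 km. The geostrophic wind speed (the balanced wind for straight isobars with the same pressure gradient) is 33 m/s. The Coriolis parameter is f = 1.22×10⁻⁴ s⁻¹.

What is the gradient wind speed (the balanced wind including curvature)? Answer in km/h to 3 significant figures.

Around a low, centrifugal force acts outward with Coriolis, so pressure-gradient force balances both:
(1/ρ)|∂P/∂n| = fV + V²/R  →  V² + fR·V − fR·V_g = 0
With fR = 1.22×10⁻⁴ × 958×10³ m = 117 m/s:
V = [−fR + √((fR)² + 4 fR V_g)]/2 = [−117 + √(117² + 4×117×33)]/2 = 26.8 m/s
Subgeostrophic (V < V_g = 33 m/s), as expected around a low.
Converting: 26.8 m/s × 3.6 = 96.6 km/h

96.6 km/h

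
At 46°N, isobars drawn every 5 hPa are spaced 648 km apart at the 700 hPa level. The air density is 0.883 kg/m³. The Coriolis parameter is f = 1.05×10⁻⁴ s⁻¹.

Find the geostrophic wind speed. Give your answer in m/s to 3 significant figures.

8.32 m/s

Pressure gradient: |∂P/∂n| = 500 Pa / 648000 m = 7.72×10⁻⁴ Pa/m
Geostrophic balance (pressure-gradient force = Coriolis force):
V_g = (1/(fρ)) |∂P/∂n| = 7.72×10⁻⁴ / (1.05×10⁻⁴ × 0.883) = 8.32 m/s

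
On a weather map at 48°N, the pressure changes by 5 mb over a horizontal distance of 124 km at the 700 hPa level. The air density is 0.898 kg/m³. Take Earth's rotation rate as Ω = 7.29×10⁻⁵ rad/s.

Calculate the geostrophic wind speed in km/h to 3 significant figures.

149 km/h

Coriolis parameter at 48°N:
f = 2Ω sin φ = 2 × 7.29×10⁻⁵ × sin 48° = 1.08×10⁻⁴ s⁻¹
Pressure gradient: |∂P/∂n| = 500 Pa / 124000 m = 4.03×10⁻³ Pa/m
Geostrophic balance (pressure-gradient force = Coriolis force):
V_g = (1/(fρ)) |∂P/∂n| = 4.03×10⁻³ / (1.08×10⁻⁴ × 0.898) = 41.4 m/s
Converting: 41.4 m/s × 3.6 = 149 km/h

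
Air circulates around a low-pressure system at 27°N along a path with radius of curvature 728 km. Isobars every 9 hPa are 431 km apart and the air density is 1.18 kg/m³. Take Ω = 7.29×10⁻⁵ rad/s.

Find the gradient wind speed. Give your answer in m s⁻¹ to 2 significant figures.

19 m s⁻¹

Coriolis parameter at 27°N:
f = 2Ω sin φ = 2 × 7.29×10⁻⁵ × sin 27° = 6.62×10⁻⁵ s⁻¹
Pressure gradient: |∂P/∂n| = 900 Pa / 431000 m = 2.09×10⁻³ Pa/m
Geostrophic speed: V_g = |∂P/∂n|/(fρ) = 2.09×10⁻³/(6.62×10⁻⁵ × 1.18) = 26.7 m/s
Around a low, centrifugal force acts outward with Coriolis, so pressure-gradient force balances both:
(1/ρ)|∂P/∂n| = fV + V²/R  →  V² + fR·V − fR·V_g = 0
With fR = 6.62×10⁻⁵ × 728×10³ m = 48.2 m/s:
V = [−fR + √((fR)² + 4 fR V_g)]/2 = [−48.2 + √(48.2² + 4×48.2×26.7)]/2 = 19.1 m/s
Subgeostrophic (V < V_g = 26.7 m/s), as expected around a low.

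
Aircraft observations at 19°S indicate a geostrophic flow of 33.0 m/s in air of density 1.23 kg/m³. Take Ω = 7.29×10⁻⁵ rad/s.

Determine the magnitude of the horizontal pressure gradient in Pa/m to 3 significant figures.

1.93×10⁻³ Pa/m

Coriolis parameter at 19°S:
f = 2Ω sin φ = 2 × 7.29×10⁻⁵ × sin 19° = 4.75×10⁻⁵ s⁻¹
Geostrophic balance rearranged: |∂P/∂n| = f ρ V_g
|∂P/∂n| = 4.75×10⁻⁵ × 1.23 × 33.0 = 1.93×10⁻³ Pa/m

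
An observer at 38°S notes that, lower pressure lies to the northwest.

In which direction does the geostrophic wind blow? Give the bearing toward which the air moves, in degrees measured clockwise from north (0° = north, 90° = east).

The pressure-gradient force points toward the northwest (bearing 315°).
Geostrophic balance: in the Southern Hemisphere the Coriolis force deflects motion to the left, so the geostrophic wind blows 90° to the left of the pressure-gradient force (low pressure on the right).
Rotating 315° by 90° counterclockwise gives 225° — the wind blows toward the southwest.

225°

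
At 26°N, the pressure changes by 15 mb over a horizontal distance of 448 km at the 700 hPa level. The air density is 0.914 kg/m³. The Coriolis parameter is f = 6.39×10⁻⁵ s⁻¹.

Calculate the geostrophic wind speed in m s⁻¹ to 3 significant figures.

57.3 m s⁻¹

Pressure gradient: |∂P/∂n| = 1500 Pa / 448000 m = 3.35×10⁻³ Pa/m
Geostrophic balance (pressure-gradient force = Coriolis force):
V_g = (1/(fρ)) |∂P/∂n| = 3.35×10⁻³ / (6.39×10⁻⁵ × 0.914) = 57.3 m/s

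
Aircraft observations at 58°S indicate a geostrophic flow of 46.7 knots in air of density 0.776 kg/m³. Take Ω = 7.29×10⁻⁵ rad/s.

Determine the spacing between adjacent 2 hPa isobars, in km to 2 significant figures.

Coriolis parameter at 58°S:
f = 2Ω sin φ = 2 × 7.29×10⁻⁵ × sin 58° = 1.24×10⁻⁴ s⁻¹
Wind speed in SI: 46.7 knots = 24.0 m/s
Geostrophic balance rearranged: |∂P/∂n| = f ρ V_g
|∂P/∂n| = 1.24×10⁻⁴ × 0.776 × 24.0 = 2.31×10⁻³ Pa/m
Isobar spacing: Δn = ΔP/|∂P/∂n| = 200 Pa / 2.31×10⁻³ Pa/m = 86763 m ≈ 87 km

87 km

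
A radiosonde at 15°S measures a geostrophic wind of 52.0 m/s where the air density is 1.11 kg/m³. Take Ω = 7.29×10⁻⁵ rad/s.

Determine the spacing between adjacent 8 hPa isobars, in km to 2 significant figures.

370 km

Coriolis parameter at 15°S:
f = 2Ω sin φ = 2 × 7.29×10⁻⁵ × sin 15° = 3.77×10⁻⁵ s⁻¹
Geostrophic balance rearranged: |∂P/∂n| = f ρ V_g
|∂P/∂n| = 3.77×10⁻⁵ × 1.11 × 52.0 = 2.18×10⁻³ Pa/m
Isobar spacing: Δn = ΔP/|∂P/∂n| = 800 Pa / 2.18×10⁻³ Pa/m = 367291 m ≈ 370 km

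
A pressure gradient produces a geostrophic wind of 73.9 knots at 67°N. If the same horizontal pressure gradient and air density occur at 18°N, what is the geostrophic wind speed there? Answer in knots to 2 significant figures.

With the same pressure gradient and density, V_g ∝ 1/f ∝ 1/sin φ.
V₂ = V₁ · sin φ₁ / sin φ₂ = 73.9 × sin 67° / sin 18°
V₂ = 73.9 × 0.9205/0.3090 = 220 knots

220 knots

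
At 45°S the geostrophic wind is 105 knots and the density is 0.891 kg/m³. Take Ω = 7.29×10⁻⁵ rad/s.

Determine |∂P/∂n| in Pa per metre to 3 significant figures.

Coriolis parameter at 45°S:
f = 2Ω sin φ = 2 × 7.29×10⁻⁵ × sin 45° = 1.03×10⁻⁴ s⁻¹
Wind speed in SI: 105 knots = 54.0 m/s
Geostrophic balance rearranged: |∂P/∂n| = f ρ V_g
|∂P/∂n| = 1.03×10⁻⁴ × 0.891 × 54.0 = 4.96×10⁻³ Pa/m

4.96×10⁻³ Pa/m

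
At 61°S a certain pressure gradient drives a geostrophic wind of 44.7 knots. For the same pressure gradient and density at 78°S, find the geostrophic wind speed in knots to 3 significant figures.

With the same pressure gradient and density, V_g ∝ 1/f ∝ 1/sin φ.
V₂ = V₁ · sin φ₁ / sin φ₂ = 44.7 × sin 61° / sin 78°
V₂ = 44.7 × 0.8746/0.9781 = 40.0 knots

40.0 knots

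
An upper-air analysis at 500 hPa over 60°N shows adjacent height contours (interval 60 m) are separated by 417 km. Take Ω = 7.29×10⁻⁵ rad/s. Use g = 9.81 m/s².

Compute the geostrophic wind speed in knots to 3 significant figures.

21.7 knots

Coriolis parameter at 60°N:
f = 2Ω sin φ = 2 × 7.29×10⁻⁵ × sin 60° = 1.26×10⁻⁴ s⁻¹
Height gradient: |∂Z/∂n| = 60 m / 417000 m = 1.44×10⁻⁴
On a pressure surface, geostrophic balance gives V_g = (g/f)|∂Z/∂n|:
V_g = 9.81 × 1.44×10⁻⁴ / 1.26×10⁻⁴ = 11.2 m/s
Converting: 11.2 m/s × 1.944 = 21.7 knots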